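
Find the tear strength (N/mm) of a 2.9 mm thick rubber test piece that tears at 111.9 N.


Tear strength = force / thickness
= 111.9 / 2.9
= 38.59 N/mm

38.59 N/mm


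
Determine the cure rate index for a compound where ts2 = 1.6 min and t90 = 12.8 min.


CRI = 100 / (t90 - ts2)
= 100 / (12.8 - 1.6)
= 100 / 11.2
= 8.93 min^-1

8.93 min^-1


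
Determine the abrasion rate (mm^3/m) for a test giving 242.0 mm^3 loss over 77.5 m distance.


Rate = volume_loss / distance
= 242.0 / 77.5
= 3.123 mm^3/m

3.123 mm^3/m


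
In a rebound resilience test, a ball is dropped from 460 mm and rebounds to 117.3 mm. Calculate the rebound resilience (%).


Resilience = h_rebound / h_drop * 100
= 117.3 / 460 * 100
= 25.5%

25.5%


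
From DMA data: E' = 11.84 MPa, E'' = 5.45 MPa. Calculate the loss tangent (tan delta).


tan delta = E'' / E'
= 5.45 / 11.84
= 0.4603

tan delta = 0.4603


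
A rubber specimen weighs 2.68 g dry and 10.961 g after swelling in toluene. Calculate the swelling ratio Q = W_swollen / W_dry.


Q = W_swollen / W_dry
Q = 10.961 / 2.68
Q = 4.09

Q = 4.09


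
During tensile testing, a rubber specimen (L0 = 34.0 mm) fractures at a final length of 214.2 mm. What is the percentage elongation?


Elongation = (Lf - L0) / L0 * 100
= (214.2 - 34.0) / 34.0 * 100
= 180.2 / 34.0 * 100
= 530.0%

530.0%


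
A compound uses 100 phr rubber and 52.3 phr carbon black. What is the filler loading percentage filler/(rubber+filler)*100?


Filler % = filler / (rubber + filler) * 100
= 52.3 / (100 + 52.3) * 100
= 52.3 / 152.3 * 100
= 34.34%

34.34%


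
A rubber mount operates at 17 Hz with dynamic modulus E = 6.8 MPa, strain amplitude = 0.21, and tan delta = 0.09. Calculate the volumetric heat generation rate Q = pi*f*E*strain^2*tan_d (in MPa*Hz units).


Q = pi * f * E * strain^2 * tan_d
= pi * 17 * 6.8 * 0.21^2 * 0.09
= pi * 17 * 6.8 * 0.0441 * 0.09
= 1.4414

Q = 1.4414


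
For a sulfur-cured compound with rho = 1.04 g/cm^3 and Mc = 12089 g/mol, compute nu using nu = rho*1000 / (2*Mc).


nu = rho * 1000 / (2 * Mc)
nu = 1.04 * 1000 / (2 * 12089)
nu = 1040.0 / 24178
nu = 0.0430 mol/L

0.0430 mol/L


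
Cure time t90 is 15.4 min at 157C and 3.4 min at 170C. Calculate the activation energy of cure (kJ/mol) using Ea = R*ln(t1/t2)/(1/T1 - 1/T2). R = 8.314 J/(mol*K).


T1 = 430.15 K, T2 = 443.15 K
1/T1 - 1/T2 = 6.8198e-05
ln(t1/t2) = ln(15.4/3.4) = 1.5106
Ea = 8.314 * 1.5106 / 6.8198e-05 = 184155.4395 J/mol
Ea = 184.16 kJ/mol

184.16 kJ/mol


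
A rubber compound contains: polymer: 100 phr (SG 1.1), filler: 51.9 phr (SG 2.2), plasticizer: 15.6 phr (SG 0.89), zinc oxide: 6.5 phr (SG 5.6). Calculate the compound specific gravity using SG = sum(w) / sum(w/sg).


Sum of weights = 174.0
Volume contributions:
  polymer: 100/1.1 = 90.9091
  filler: 51.9/2.2 = 23.5909
  plasticizer: 15.6/0.89 = 17.5281
  zinc oxide: 6.5/5.6 = 1.1607
Sum of volumes = 133.1888
SG = 174.0 / 133.1888 = 1.306

SG = 1.306


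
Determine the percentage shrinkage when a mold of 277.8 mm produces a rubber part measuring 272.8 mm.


Shrinkage = (mold - part) / mold * 100
= (277.8 - 272.8) / 277.8 * 100
= 5.0 / 277.8 * 100
= 1.8%

1.8%


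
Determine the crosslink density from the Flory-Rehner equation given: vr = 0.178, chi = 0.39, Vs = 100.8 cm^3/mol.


ln(1 - vr) = ln(1 - 0.178) = -0.1960
Numerator = -((-0.1960) + 0.178 + 0.39 * 0.178^2) = 0.0057
Denominator = 100.8 * (0.178^(1/3) - 0.178/2) = 47.7311
nu = 0.0057 / 47.7311 = 1.1854e-04 mol/cm^3

1.1854e-04 mol/cm^3


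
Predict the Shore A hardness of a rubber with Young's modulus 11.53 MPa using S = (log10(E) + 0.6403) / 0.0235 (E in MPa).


log10(E) = 0.0235*S - 0.6403  =>  S = (log10(E) + 0.6403) / 0.0235
log10(11.53) = 1.061829
S = (1.061829 + 0.6403) / 0.0235 = 1.702129 / 0.0235
S = 72.4

Shore A = 72.4


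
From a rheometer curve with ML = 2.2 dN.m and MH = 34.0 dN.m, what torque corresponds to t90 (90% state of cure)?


M90 = ML + 0.9 * (MH - ML)
M90 = 2.2 + 0.9 * (34.0 - 2.2)
M90 = 2.2 + 0.9 * 31.8
M90 = 30.82 dN.m

30.82 dN.m


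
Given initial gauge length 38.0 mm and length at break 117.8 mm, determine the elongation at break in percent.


Elongation = (Lf - L0) / L0 * 100
= (117.8 - 38.0) / 38.0 * 100
= 79.8 / 38.0 * 100
= 210.0%

210.0%


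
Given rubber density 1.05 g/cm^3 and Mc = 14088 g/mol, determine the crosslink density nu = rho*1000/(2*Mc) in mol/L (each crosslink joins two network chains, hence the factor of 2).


nu = rho * 1000 / (2 * Mc)
nu = 1.05 * 1000 / (2 * 14088)
nu = 1050.0 / 28176
nu = 0.0373 mol/L

0.0373 mol/L


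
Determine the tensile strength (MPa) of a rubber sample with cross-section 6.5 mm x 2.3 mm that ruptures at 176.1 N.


Area = width * thickness = 6.5 * 2.3 = 14.95 mm^2
TS = force / area = 176.1 / 14.95 = 11.78 MPa

11.78 MPa


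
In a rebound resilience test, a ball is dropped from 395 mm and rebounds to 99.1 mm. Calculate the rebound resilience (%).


Resilience = h_rebound / h_drop * 100
= 99.1 / 395 * 100
= 25.1%

25.1%


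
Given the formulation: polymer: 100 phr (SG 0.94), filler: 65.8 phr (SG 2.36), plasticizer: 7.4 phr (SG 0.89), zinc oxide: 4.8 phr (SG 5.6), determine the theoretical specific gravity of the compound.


Sum of weights = 178.0
Volume contributions:
  polymer: 100/0.94 = 106.3830
  filler: 65.8/2.36 = 27.8814
  plasticizer: 7.4/0.89 = 8.3146
  zinc oxide: 4.8/5.6 = 0.8571
Sum of volumes = 143.4361
SG = 178.0 / 143.4361 = 1.241

SG = 1.241


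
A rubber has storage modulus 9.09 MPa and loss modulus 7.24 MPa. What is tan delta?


tan delta = E'' / E'
= 7.24 / 9.09
= 0.7965

tan delta = 0.7965


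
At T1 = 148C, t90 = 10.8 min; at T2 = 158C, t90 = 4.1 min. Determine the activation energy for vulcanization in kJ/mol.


T1 = 421.15 K, T2 = 431.15 K
1/T1 - 1/T2 = 5.5073e-05
ln(t1/t2) = ln(10.8/4.1) = 0.9686
Ea = 8.314 * 0.9686 / 5.5073e-05 = 146218.1782 J/mol
Ea = 146.22 kJ/mol

146.22 kJ/mol


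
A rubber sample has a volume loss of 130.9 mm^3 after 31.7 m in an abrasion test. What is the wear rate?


Rate = volume_loss / distance
= 130.9 / 31.7
= 4.129 mm^3/m

4.129 mm^3/m


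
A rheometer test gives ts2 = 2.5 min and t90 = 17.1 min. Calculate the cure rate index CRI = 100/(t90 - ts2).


CRI = 100 / (t90 - ts2)
= 100 / (17.1 - 2.5)
= 100 / 14.6
= 6.85 min^-1

6.85 min^-1


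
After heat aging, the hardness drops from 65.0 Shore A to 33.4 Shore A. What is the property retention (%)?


Retention = aged / original * 100
= 33.4 / 65.0 * 100
= 51.4%

51.4%


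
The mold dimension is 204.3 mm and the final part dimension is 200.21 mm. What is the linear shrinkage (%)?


Shrinkage = (mold - part) / mold * 100
= (204.3 - 200.21) / 204.3 * 100
= 4.09 / 204.3 * 100
= 2.0%

2.0%


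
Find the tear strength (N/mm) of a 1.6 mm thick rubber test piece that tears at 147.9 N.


Tear strength = force / thickness
= 147.9 / 1.6
= 92.44 N/mm

92.44 N/mm


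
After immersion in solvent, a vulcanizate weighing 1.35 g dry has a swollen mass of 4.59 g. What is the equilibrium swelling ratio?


Q = W_swollen / W_dry
Q = 4.59 / 1.35
Q = 3.4

Q = 3.4


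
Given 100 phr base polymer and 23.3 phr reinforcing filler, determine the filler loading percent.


Filler % = filler / (rubber + filler) * 100
= 23.3 / (100 + 23.3) * 100
= 23.3 / 123.3 * 100
= 18.9%

18.9%


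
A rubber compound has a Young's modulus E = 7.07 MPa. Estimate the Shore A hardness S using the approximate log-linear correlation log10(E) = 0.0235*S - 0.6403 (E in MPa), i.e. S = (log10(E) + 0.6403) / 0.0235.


log10(E) = 0.0235*S - 0.6403  =>  S = (log10(E) + 0.6403) / 0.0235
log10(7.07) = 0.849419
S = (0.849419 + 0.6403) / 0.0235 = 1.489719 / 0.0235
S = 63.4

Shore A = 63.4


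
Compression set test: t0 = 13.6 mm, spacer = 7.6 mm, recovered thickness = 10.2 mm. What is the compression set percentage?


CS = (t0 - recovered) / (t0 - ts) * 100
= (13.6 - 10.2) / (13.6 - 7.6) * 100
= 3.4 / 6.0 * 100
= 56.7%

56.7%


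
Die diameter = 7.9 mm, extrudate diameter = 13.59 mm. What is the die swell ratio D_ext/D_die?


Die swell ratio = D_extrudate / D_die
= 13.59 / 7.9
= 1.72

Die swell = 1.72


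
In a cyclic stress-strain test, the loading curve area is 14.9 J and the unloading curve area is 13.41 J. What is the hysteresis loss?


Hysteresis loss = loading - unloading
= 14.9 - 13.41
= 1.49 J

1.49 J


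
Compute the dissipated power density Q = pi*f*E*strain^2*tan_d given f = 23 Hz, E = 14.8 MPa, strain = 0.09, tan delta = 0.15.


Q = pi * f * E * strain^2 * tan_d
= pi * 23 * 14.8 * 0.09^2 * 0.15
= pi * 23 * 14.8 * 0.0081 * 0.15
= 1.2993

Q = 1.2993


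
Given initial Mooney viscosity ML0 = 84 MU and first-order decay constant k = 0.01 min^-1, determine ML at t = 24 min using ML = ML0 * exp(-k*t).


ML = ML0 * exp(-k * t)
ML = 84 * exp(-0.01 * 24)
ML = 84 * 0.7866
ML = 66.08 MU

66.08 MU


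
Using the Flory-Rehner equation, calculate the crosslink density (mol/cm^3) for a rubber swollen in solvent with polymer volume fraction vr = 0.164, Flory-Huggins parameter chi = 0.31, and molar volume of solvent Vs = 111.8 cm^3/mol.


ln(1 - vr) = ln(1 - 0.164) = -0.1791
Numerator = -((-0.1791) + 0.164 + 0.31 * 0.164^2) = 0.0068
Denominator = 111.8 * (0.164^(1/3) - 0.164/2) = 52.0284
nu = 0.0068 / 52.0284 = 1.3048e-04 mol/cm^3

1.3048e-04 mol/cm^3


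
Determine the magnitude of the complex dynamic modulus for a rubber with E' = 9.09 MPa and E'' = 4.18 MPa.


|E*| = sqrt(E'^2 + E''^2)
= sqrt(9.09^2 + 4.18^2)
= sqrt(82.6281 + 17.4724)
= 10.005 MPa

10.005 MPa


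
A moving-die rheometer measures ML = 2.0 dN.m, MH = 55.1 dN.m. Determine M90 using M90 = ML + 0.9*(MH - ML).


M90 = ML + 0.9 * (MH - ML)
M90 = 2.0 + 0.9 * (55.1 - 2.0)
M90 = 2.0 + 0.9 * 53.1
M90 = 49.79 dN.m

49.79 dN.m


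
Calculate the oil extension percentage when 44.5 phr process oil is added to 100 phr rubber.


Oil % = oil / (100 + oil) * 100
= 44.5 / (100 + 44.5) * 100
= 44.5 / 144.5 * 100
= 30.8%

30.8%


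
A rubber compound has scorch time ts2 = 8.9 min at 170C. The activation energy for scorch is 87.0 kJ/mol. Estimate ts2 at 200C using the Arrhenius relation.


Convert temperatures: T1 = 170 + 273.15 = 443.15 K, T2 = 200 + 273.15 = 473.15 K
ts2_new = 8.9 * exp(87000 / 8.314 * (1/473.15 - 1/443.15))
1/T2 - 1/T1 = -1.4308e-04
ts2_new = 1.99 min

1.99 min


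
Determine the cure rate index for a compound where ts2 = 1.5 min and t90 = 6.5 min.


CRI = 100 / (t90 - ts2)
= 100 / (6.5 - 1.5)
= 100 / 5.0
= 20.0 min^-1

20.0 min^-1


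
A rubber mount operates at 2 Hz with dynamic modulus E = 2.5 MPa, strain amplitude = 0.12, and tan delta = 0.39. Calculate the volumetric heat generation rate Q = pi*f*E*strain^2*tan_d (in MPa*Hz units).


Q = pi * f * E * strain^2 * tan_d
= pi * 2 * 2.5 * 0.12^2 * 0.39
= pi * 2 * 2.5 * 0.0144 * 0.39
= 0.0882

Q = 0.0882


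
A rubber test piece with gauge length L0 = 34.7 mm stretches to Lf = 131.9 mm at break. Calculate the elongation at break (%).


Elongation = (Lf - L0) / L0 * 100
= (131.9 - 34.7) / 34.7 * 100
= 97.2 / 34.7 * 100
= 280.1%

280.1%


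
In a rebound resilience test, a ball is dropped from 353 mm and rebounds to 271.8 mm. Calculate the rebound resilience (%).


Resilience = h_rebound / h_drop * 100
= 271.8 / 353 * 100
= 77.0%

77.0%


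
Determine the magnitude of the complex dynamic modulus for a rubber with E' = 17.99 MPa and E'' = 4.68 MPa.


|E*| = sqrt(E'^2 + E''^2)
= sqrt(17.99^2 + 4.68^2)
= sqrt(323.6401 + 21.9024)
= 18.589 MPa

18.589 MPa


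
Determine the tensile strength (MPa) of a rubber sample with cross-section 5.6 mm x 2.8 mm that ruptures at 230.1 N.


Area = width * thickness = 5.6 * 2.8 = 15.68 mm^2
TS = force / area = 230.1 / 15.68 = 14.67 MPa

14.67 MPa


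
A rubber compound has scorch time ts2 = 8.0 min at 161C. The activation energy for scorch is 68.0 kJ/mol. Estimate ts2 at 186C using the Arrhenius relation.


Convert temperatures: T1 = 161 + 273.15 = 434.15 K, T2 = 186 + 273.15 = 459.15 K
ts2_new = 8.0 * exp(68000 / 8.314 * (1/459.15 - 1/434.15))
1/T2 - 1/T1 = -1.2541e-04
ts2_new = 2.87 min

2.87 min


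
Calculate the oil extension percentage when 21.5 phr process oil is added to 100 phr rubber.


Oil % = oil / (100 + oil) * 100
= 21.5 / (100 + 21.5) * 100
= 21.5 / 121.5 * 100
= 17.7%

17.7%


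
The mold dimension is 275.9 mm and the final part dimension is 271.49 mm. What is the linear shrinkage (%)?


Shrinkage = (mold - part) / mold * 100
= (275.9 - 271.49) / 275.9 * 100
= 4.41 / 275.9 * 100
= 1.6%

1.6%


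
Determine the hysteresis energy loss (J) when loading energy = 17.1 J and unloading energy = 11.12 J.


Hysteresis loss = loading - unloading
= 17.1 - 11.12
= 5.98 J

5.98 J


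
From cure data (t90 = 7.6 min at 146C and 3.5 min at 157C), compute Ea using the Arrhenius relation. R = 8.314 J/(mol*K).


T1 = 419.15 K, T2 = 430.15 K
1/T1 - 1/T2 = 6.1010e-05
ln(t1/t2) = ln(7.6/3.5) = 0.7754
Ea = 8.314 * 0.7754 / 6.1010e-05 = 105663.3277 J/mol
Ea = 105.66 kJ/mol

105.66 kJ/mol


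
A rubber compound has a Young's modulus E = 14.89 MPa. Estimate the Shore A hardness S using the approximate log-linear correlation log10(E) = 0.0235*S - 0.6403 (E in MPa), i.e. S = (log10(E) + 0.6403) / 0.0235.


log10(E) = 0.0235*S - 0.6403  =>  S = (log10(E) + 0.6403) / 0.0235
log10(14.89) = 1.172895
S = (1.172895 + 0.6403) / 0.0235 = 1.813195 / 0.0235
S = 77.2

Shore A = 77.2


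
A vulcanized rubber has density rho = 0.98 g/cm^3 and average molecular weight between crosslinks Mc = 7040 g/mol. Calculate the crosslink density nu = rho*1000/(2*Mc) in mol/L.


nu = rho * 1000 / (2 * Mc)
nu = 0.98 * 1000 / (2 * 7040)
nu = 980.0 / 14080
nu = 0.0696 mol/L

0.0696 mol/L


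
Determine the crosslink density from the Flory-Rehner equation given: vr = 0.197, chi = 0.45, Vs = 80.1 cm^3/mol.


ln(1 - vr) = ln(1 - 0.197) = -0.2194
Numerator = -((-0.2194) + 0.197 + 0.45 * 0.197^2) = 0.0049
Denominator = 80.1 * (0.197^(1/3) - 0.197/2) = 38.7175
nu = 0.0049 / 38.7175 = 1.2750e-04 mol/cm^3

1.2750e-04 mol/cm^3


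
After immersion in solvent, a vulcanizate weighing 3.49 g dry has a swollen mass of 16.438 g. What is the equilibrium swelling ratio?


Q = W_swollen / W_dry
Q = 16.438 / 3.49
Q = 4.71

Q = 4.71


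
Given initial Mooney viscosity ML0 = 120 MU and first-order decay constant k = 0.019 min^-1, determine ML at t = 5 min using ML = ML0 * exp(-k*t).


ML = ML0 * exp(-k * t)
ML = 120 * exp(-0.019 * 5)
ML = 120 * 0.9094
ML = 109.12 MU

109.12 MU


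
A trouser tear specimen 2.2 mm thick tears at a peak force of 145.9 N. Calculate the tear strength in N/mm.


Tear strength = force / thickness
= 145.9 / 2.2
= 66.32 N/mm

66.32 N/mm


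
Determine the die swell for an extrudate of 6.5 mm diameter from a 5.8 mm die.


Die swell ratio = D_extrudate / D_die
= 6.5 / 5.8
= 1.121

Die swell = 1.121


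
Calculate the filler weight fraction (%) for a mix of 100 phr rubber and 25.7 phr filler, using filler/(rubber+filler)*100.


Filler % = filler / (rubber + filler) * 100
= 25.7 / (100 + 25.7) * 100
= 25.7 / 125.7 * 100
= 20.45%

20.45%


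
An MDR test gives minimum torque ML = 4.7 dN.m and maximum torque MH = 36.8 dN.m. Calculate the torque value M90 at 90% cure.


M90 = ML + 0.9 * (MH - ML)
M90 = 4.7 + 0.9 * (36.8 - 4.7)
M90 = 4.7 + 0.9 * 32.1
M90 = 33.59 dN.m

33.59 dN.m


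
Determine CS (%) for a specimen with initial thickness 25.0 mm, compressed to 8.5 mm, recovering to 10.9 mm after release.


CS = (t0 - recovered) / (t0 - ts) * 100
= (25.0 - 10.9) / (25.0 - 8.5) * 100
= 14.1 / 16.5 * 100
= 85.5%

85.5%


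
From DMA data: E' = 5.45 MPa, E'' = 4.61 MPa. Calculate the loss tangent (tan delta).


tan delta = E'' / E'
= 4.61 / 5.45
= 0.8459

tan delta = 0.8459


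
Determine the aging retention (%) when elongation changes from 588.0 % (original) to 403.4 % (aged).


Retention = aged / original * 100
= 403.4 / 588.0 * 100
= 68.6%

68.6%


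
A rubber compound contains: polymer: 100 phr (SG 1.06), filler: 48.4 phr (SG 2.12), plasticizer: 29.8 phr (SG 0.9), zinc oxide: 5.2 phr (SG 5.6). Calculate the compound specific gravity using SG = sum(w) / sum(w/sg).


Sum of weights = 183.4
Volume contributions:
  polymer: 100/1.06 = 94.3396
  filler: 48.4/2.12 = 22.8302
  plasticizer: 29.8/0.9 = 33.1111
  zinc oxide: 5.2/5.6 = 0.9286
Sum of volumes = 151.2095
SG = 183.4 / 151.2095 = 1.213

SG = 1.213


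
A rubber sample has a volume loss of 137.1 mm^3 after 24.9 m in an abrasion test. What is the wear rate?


Rate = volume_loss / distance
= 137.1 / 24.9
= 5.506 mm^3/m

5.506 mm^3/m


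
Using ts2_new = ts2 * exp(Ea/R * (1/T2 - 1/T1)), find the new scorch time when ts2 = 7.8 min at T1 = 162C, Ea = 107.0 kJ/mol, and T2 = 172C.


Convert temperatures: T1 = 162 + 273.15 = 435.15 K, T2 = 172 + 273.15 = 445.15 K
ts2_new = 7.8 * exp(107000 / 8.314 * (1/445.15 - 1/435.15))
1/T2 - 1/T1 = -5.1624e-05
ts2_new = 4.01 min

4.01 min


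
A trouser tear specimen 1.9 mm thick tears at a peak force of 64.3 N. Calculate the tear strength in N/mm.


Tear strength = force / thickness
= 64.3 / 1.9
= 33.84 N/mm

33.84 N/mm


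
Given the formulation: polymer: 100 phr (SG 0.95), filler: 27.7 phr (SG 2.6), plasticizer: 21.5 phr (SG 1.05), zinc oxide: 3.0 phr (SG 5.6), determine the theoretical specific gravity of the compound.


Sum of weights = 152.2
Volume contributions:
  polymer: 100/0.95 = 105.2632
  filler: 27.7/2.6 = 10.6538
  plasticizer: 21.5/1.05 = 20.4762
  zinc oxide: 3.0/5.6 = 0.5357
Sum of volumes = 136.9289
SG = 152.2 / 136.9289 = 1.112

SG = 1.112


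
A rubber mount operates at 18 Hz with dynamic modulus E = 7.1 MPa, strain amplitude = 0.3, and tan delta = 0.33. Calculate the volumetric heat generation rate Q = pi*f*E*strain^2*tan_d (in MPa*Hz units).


Q = pi * f * E * strain^2 * tan_d
= pi * 18 * 7.1 * 0.3^2 * 0.33
= pi * 18 * 7.1 * 0.0900 * 0.33
= 11.9244

Q = 11.9244


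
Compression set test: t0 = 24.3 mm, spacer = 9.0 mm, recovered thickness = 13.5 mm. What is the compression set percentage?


CS = (t0 - recovered) / (t0 - ts) * 100
= (24.3 - 13.5) / (24.3 - 9.0) * 100
= 10.8 / 15.3 * 100
= 70.6%

70.6%


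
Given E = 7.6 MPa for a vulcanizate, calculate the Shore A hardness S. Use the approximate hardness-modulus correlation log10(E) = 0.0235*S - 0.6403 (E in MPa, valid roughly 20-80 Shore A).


log10(E) = 0.0235*S - 0.6403  =>  S = (log10(E) + 0.6403) / 0.0235
log10(7.6) = 0.880814
S = (0.880814 + 0.6403) / 0.0235 = 1.521114 / 0.0235
S = 64.7

Shore A = 64.7


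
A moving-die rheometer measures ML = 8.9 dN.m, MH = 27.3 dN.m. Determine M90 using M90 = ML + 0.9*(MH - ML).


M90 = ML + 0.9 * (MH - ML)
M90 = 8.9 + 0.9 * (27.3 - 8.9)
M90 = 8.9 + 0.9 * 18.4
M90 = 25.46 dN.m

25.46 dN.m


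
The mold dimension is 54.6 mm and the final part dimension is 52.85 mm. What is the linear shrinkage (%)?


Shrinkage = (mold - part) / mold * 100
= (54.6 - 52.85) / 54.6 * 100
= 1.75 / 54.6 * 100
= 3.21%

3.21%


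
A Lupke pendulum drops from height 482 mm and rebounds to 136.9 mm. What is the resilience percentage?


Resilience = h_rebound / h_drop * 100
= 136.9 / 482 * 100
= 28.4%

28.4%


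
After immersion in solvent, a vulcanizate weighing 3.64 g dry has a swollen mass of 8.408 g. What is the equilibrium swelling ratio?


Q = W_swollen / W_dry
Q = 8.408 / 3.64
Q = 2.31

Q = 2.31


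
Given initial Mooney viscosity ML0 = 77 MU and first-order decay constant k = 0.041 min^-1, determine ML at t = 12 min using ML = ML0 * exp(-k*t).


ML = ML0 * exp(-k * t)
ML = 77 * exp(-0.041 * 12)
ML = 77 * 0.6114
ML = 47.08 MU

47.08 MU


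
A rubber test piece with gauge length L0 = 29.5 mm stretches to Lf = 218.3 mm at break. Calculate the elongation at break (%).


Elongation = (Lf - L0) / L0 * 100
= (218.3 - 29.5) / 29.5 * 100
= 188.8 / 29.5 * 100
= 640.0%

640.0%


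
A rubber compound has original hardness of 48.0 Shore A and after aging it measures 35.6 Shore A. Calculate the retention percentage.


Retention = aged / original * 100
= 35.6 / 48.0 * 100
= 74.2%

74.2%


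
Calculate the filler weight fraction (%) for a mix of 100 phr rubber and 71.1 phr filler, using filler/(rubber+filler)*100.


Filler % = filler / (rubber + filler) * 100
= 71.1 / (100 + 71.1) * 100
= 71.1 / 171.1 * 100
= 41.55%

41.55%


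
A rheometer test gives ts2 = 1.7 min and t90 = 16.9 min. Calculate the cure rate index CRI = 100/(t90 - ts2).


CRI = 100 / (t90 - ts2)
= 100 / (16.9 - 1.7)
= 100 / 15.2
= 6.58 min^-1

6.58 min^-1


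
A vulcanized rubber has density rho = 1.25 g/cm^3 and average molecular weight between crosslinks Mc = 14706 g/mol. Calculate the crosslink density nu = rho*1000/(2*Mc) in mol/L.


nu = rho * 1000 / (2 * Mc)
nu = 1.25 * 1000 / (2 * 14706)
nu = 1250.0 / 29412
nu = 0.0425 mol/L

0.0425 mol/L


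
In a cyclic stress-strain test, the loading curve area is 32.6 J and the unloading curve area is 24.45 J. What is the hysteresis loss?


Hysteresis loss = loading - unloading
= 32.6 - 24.45
= 8.15 J

8.15 J


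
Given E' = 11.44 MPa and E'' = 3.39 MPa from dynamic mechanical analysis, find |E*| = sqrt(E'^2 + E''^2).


|E*| = sqrt(E'^2 + E''^2)
= sqrt(11.44^2 + 3.39^2)
= sqrt(130.8736 + 11.4921)
= 11.932 MPa

11.932 MPa


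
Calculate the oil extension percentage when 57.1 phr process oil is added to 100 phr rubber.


Oil % = oil / (100 + oil) * 100
= 57.1 / (100 + 57.1) * 100
= 57.1 / 157.1 * 100
= 36.35%

36.35%


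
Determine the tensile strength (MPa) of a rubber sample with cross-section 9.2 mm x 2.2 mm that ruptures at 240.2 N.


Area = width * thickness = 9.2 * 2.2 = 20.24 mm^2
TS = force / area = 240.2 / 20.24 = 11.87 MPa

11.87 MPa


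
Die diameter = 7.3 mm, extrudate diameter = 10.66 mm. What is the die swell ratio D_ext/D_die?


Die swell ratio = D_extrudate / D_die
= 10.66 / 7.3
= 1.46

Die swell = 1.46


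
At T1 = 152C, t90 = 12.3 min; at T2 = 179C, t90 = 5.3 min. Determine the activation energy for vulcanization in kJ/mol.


T1 = 425.15 K, T2 = 452.15 K
1/T1 - 1/T2 = 1.4046e-04
ln(t1/t2) = ln(12.3/5.3) = 0.8419
Ea = 8.314 * 0.8419 / 1.4046e-04 = 49834.2108 J/mol
Ea = 49.83 kJ/mol

49.83 kJ/mol


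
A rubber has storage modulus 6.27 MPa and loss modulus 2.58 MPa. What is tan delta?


tan delta = E'' / E'
= 2.58 / 6.27
= 0.4115

tan delta = 0.4115


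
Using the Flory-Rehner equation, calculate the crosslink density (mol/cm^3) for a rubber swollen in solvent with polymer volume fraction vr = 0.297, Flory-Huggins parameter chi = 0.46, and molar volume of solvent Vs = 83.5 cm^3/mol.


ln(1 - vr) = ln(1 - 0.297) = -0.3524
Numerator = -((-0.3524) + 0.297 + 0.46 * 0.297^2) = 0.0148
Denominator = 83.5 * (0.297^(1/3) - 0.297/2) = 43.3110
nu = 0.0148 / 43.3110 = 3.4223e-04 mol/cm^3

3.4223e-04 mol/cm^3


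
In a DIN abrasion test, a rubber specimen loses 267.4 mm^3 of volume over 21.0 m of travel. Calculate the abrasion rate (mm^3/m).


Rate = volume_loss / distance
= 267.4 / 21.0
= 12.733 mm^3/m

12.733 mm^3/m


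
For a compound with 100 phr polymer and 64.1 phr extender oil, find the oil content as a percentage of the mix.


Oil % = oil / (100 + oil) * 100
= 64.1 / (100 + 64.1) * 100
= 64.1 / 164.1 * 100
= 39.06%

39.06%


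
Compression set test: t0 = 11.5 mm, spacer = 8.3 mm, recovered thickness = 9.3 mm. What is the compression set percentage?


CS = (t0 - recovered) / (t0 - ts) * 100
= (11.5 - 9.3) / (11.5 - 8.3) * 100
= 2.2 / 3.2 * 100
= 68.8%

68.8%


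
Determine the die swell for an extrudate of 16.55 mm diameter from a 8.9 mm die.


Die swell ratio = D_extrudate / D_die
= 16.55 / 8.9
= 1.86

Die swell = 1.86


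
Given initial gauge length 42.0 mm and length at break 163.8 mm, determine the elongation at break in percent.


Elongation = (Lf - L0) / L0 * 100
= (163.8 - 42.0) / 42.0 * 100
= 121.8 / 42.0 * 100
= 290.0%

290.0%


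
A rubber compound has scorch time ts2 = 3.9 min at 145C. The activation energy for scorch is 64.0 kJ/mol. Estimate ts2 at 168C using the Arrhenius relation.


Convert temperatures: T1 = 145 + 273.15 = 418.15 K, T2 = 168 + 273.15 = 441.15 K
ts2_new = 3.9 * exp(64000 / 8.314 * (1/441.15 - 1/418.15))
1/T2 - 1/T1 = -1.2468e-04
ts2_new = 1.49 min

1.49 min


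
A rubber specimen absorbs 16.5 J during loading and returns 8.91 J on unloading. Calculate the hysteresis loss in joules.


Hysteresis loss = loading - unloading
= 16.5 - 8.91
= 7.59 J

7.59 J


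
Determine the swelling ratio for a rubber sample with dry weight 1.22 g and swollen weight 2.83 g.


Q = W_swollen / W_dry
Q = 2.83 / 1.22
Q = 2.32

Q = 2.32


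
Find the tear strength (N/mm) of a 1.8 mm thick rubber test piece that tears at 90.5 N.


Tear strength = force / thickness
= 90.5 / 1.8
= 50.28 N/mm

50.28 N/mm


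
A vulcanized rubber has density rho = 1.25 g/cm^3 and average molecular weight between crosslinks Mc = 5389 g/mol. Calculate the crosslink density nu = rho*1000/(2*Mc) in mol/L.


nu = rho * 1000 / (2 * Mc)
nu = 1.25 * 1000 / (2 * 5389)
nu = 1250.0 / 10778
nu = 0.1160 mol/L

0.1160 mol/L


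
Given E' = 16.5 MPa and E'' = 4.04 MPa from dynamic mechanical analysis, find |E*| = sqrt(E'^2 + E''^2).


|E*| = sqrt(E'^2 + E''^2)
= sqrt(16.5^2 + 4.04^2)
= sqrt(272.2500 + 16.3216)
= 16.987 MPa

16.987 MPa


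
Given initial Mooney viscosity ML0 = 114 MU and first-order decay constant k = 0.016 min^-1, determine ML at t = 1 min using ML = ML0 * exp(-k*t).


ML = ML0 * exp(-k * t)
ML = 114 * exp(-0.016 * 1)
ML = 114 * 0.9841
ML = 112.19 MU

112.19 MU


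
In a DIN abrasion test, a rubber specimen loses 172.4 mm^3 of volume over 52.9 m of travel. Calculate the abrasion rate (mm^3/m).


Rate = volume_loss / distance
= 172.4 / 52.9
= 3.259 mm^3/m

3.259 mm^3/m


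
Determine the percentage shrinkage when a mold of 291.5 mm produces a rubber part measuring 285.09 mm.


Shrinkage = (mold - part) / mold * 100
= (291.5 - 285.09) / 291.5 * 100
= 6.41 / 291.5 * 100
= 2.2%

2.2%


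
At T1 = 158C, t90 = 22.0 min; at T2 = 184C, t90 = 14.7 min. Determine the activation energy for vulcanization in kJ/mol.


T1 = 431.15 K, T2 = 457.15 K
1/T1 - 1/T2 = 1.3191e-04
ln(t1/t2) = ln(22.0/14.7) = 0.4032
Ea = 8.314 * 0.4032 / 1.3191e-04 = 25412.0020 J/mol
Ea = 25.41 kJ/mol

25.41 kJ/mol


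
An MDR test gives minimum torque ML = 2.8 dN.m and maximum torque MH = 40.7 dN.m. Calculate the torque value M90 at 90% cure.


M90 = ML + 0.9 * (MH - ML)
M90 = 2.8 + 0.9 * (40.7 - 2.8)
M90 = 2.8 + 0.9 * 37.9
M90 = 36.91 dN.m

36.91 dN.m


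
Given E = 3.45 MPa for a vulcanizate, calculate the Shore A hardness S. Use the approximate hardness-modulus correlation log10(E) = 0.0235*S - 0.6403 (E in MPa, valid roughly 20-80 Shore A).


log10(E) = 0.0235*S - 0.6403  =>  S = (log10(E) + 0.6403) / 0.0235
log10(3.45) = 0.537819
S = (0.537819 + 0.6403) / 0.0235 = 1.178119 / 0.0235
S = 50.1

Shore A = 50.1


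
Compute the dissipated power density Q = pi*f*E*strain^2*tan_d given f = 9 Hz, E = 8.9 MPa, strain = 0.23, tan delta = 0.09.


Q = pi * f * E * strain^2 * tan_d
= pi * 9 * 8.9 * 0.23^2 * 0.09
= pi * 9 * 8.9 * 0.0529 * 0.09
= 1.1981

Q = 1.1981


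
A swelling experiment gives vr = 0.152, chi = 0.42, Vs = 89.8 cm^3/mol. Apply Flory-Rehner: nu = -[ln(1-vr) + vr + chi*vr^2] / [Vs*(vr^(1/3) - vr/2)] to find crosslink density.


ln(1 - vr) = ln(1 - 0.152) = -0.1649
Numerator = -((-0.1649) + 0.152 + 0.42 * 0.152^2) = 0.0032
Denominator = 89.8 * (0.152^(1/3) - 0.152/2) = 41.0997
nu = 0.0032 / 41.0997 = 7.7153e-05 mol/cm^3

7.7153e-05 mol/cm^3


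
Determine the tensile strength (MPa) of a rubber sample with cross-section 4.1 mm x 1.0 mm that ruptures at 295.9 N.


Area = width * thickness = 4.1 * 1.0 = 4.1 mm^2
TS = force / area = 295.9 / 4.1 = 72.17 MPa

72.17 MPa


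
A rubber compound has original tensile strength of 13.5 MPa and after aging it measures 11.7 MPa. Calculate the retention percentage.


Retention = aged / original * 100
= 11.7 / 13.5 * 100
= 86.7%

86.7%


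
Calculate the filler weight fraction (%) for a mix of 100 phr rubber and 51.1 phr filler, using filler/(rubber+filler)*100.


Filler % = filler / (rubber + filler) * 100
= 51.1 / (100 + 51.1) * 100
= 51.1 / 151.1 * 100
= 33.82%

33.82%


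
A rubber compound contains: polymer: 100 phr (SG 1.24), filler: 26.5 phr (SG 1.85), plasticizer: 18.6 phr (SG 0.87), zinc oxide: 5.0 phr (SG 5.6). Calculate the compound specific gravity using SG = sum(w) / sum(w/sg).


Sum of weights = 150.1
Volume contributions:
  polymer: 100/1.24 = 80.6452
  filler: 26.5/1.85 = 14.3243
  plasticizer: 18.6/0.87 = 21.3793
  zinc oxide: 5.0/5.6 = 0.8929
Sum of volumes = 117.2417
SG = 150.1 / 117.2417 = 1.28

SG = 1.28


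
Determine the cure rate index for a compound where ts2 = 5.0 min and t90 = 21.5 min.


CRI = 100 / (t90 - ts2)
= 100 / (21.5 - 5.0)
= 100 / 16.5
= 6.06 min^-1

6.06 min^-1


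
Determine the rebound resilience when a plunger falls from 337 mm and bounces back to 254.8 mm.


Resilience = h_rebound / h_drop * 100
= 254.8 / 337 * 100
= 75.6%

75.6%


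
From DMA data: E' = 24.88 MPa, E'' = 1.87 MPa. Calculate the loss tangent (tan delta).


tan delta = E'' / E'
= 1.87 / 24.88
= 0.0752

tan delta = 0.0752


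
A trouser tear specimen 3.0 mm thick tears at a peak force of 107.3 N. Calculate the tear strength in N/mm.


Tear strength = force / thickness
= 107.3 / 3.0
= 35.77 N/mm

35.77 N/mm


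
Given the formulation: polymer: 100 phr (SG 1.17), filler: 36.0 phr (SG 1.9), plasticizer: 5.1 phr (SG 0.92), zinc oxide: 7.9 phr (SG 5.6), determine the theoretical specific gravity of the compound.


Sum of weights = 149.0
Volume contributions:
  polymer: 100/1.17 = 85.4701
  filler: 36.0/1.9 = 18.9474
  plasticizer: 5.1/0.92 = 5.5435
  zinc oxide: 7.9/5.6 = 1.4107
Sum of volumes = 111.3716
SG = 149.0 / 111.3716 = 1.338

SG = 1.338


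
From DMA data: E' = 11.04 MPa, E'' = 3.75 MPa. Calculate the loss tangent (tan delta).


tan delta = E'' / E'
= 3.75 / 11.04
= 0.3397

tan delta = 0.3397


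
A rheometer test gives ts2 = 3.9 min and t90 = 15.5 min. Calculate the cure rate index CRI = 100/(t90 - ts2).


CRI = 100 / (t90 - ts2)
= 100 / (15.5 - 3.9)
= 100 / 11.6
= 8.62 min^-1

8.62 min^-1


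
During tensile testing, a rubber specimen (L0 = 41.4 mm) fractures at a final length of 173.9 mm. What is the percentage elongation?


Elongation = (Lf - L0) / L0 * 100
= (173.9 - 41.4) / 41.4 * 100
= 132.5 / 41.4 * 100
= 320.0%

320.0%


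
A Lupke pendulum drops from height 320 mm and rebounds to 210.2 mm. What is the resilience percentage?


Resilience = h_rebound / h_drop * 100
= 210.2 / 320 * 100
= 65.7%

65.7%


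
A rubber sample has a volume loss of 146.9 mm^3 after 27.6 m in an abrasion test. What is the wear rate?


Rate = volume_loss / distance
= 146.9 / 27.6
= 5.322 mm^3/m

5.322 mm^3/m


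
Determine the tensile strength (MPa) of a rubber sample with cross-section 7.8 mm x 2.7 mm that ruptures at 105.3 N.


Area = width * thickness = 7.8 * 2.7 = 21.06 mm^2
TS = force / area = 105.3 / 21.06 = 5.0 MPa

5.0 MPa


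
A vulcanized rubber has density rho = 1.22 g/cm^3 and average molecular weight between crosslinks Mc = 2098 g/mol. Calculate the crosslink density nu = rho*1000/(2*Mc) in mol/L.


nu = rho * 1000 / (2 * Mc)
nu = 1.22 * 1000 / (2 * 2098)
nu = 1220.0 / 4196
nu = 0.2908 mol/L

0.2908 mol/L


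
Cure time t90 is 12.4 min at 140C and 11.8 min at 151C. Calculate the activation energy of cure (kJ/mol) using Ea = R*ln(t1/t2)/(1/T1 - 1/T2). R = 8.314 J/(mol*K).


T1 = 413.15 K, T2 = 424.15 K
1/T1 - 1/T2 = 6.2772e-05
ln(t1/t2) = ln(12.4/11.8) = 0.0496
Ea = 8.314 * 0.0496 / 6.2772e-05 = 6569.0029 J/mol
Ea = 6.57 kJ/mol

6.57 kJ/mol


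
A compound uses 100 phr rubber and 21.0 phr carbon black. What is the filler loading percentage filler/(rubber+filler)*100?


Filler % = filler / (rubber + filler) * 100
= 21.0 / (100 + 21.0) * 100
= 21.0 / 121.0 * 100
= 17.36%

17.36%


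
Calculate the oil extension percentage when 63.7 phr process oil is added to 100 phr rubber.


Oil % = oil / (100 + oil) * 100
= 63.7 / (100 + 63.7) * 100
= 63.7 / 163.7 * 100
= 38.91%

38.91%


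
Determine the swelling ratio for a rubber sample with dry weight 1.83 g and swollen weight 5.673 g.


Q = W_swollen / W_dry
Q = 5.673 / 1.83
Q = 3.1

Q = 3.1


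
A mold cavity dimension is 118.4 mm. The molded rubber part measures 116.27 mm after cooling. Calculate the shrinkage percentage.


Shrinkage = (mold - part) / mold * 100
= (118.4 - 116.27) / 118.4 * 100
= 2.13 / 118.4 * 100
= 1.8%

1.8%


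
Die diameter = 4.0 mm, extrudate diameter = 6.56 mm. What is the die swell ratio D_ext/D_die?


Die swell ratio = D_extrudate / D_die
= 6.56 / 4.0
= 1.64

Die swell = 1.64


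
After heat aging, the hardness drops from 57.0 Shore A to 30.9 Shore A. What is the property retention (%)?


Retention = aged / original * 100
= 30.9 / 57.0 * 100
= 54.2%

54.2%


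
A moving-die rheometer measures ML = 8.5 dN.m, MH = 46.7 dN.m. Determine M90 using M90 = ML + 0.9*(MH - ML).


M90 = ML + 0.9 * (MH - ML)
M90 = 8.5 + 0.9 * (46.7 - 8.5)
M90 = 8.5 + 0.9 * 38.2
M90 = 42.88 dN.m

42.88 dN.m


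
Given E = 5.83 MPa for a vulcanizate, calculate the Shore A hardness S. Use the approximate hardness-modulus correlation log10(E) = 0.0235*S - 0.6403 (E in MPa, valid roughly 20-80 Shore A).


log10(E) = 0.0235*S - 0.6403  =>  S = (log10(E) + 0.6403) / 0.0235
log10(5.83) = 0.765669
S = (0.765669 + 0.6403) / 0.0235 = 1.405969 / 0.0235
S = 59.8

Shore A = 59.8


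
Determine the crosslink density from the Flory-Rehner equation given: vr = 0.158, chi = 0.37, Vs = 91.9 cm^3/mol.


ln(1 - vr) = ln(1 - 0.158) = -0.1720
Numerator = -((-0.1720) + 0.158 + 0.37 * 0.158^2) = 0.0047
Denominator = 91.9 * (0.158^(1/3) - 0.158/2) = 42.4221
nu = 0.0047 / 42.4221 = 1.1170e-04 mol/cm^3

1.1170e-04 mol/cm^3


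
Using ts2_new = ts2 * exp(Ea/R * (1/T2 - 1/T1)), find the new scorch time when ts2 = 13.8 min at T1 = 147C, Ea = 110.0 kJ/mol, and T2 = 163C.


Convert temperatures: T1 = 147 + 273.15 = 420.15 K, T2 = 163 + 273.15 = 436.15 K
ts2_new = 13.8 * exp(110000 / 8.314 * (1/436.15 - 1/420.15))
1/T2 - 1/T1 = -8.7313e-05
ts2_new = 4.35 min

4.35 min


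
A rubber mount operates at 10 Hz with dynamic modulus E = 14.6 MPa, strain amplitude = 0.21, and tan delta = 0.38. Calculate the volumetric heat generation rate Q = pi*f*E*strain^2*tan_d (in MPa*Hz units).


Q = pi * f * E * strain^2 * tan_d
= pi * 10 * 14.6 * 0.21^2 * 0.38
= pi * 10 * 14.6 * 0.0441 * 0.38
= 7.6864

Q = 7.6864


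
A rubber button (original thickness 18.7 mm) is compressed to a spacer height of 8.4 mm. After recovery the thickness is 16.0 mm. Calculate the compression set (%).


CS = (t0 - recovered) / (t0 - ts) * 100
= (18.7 - 16.0) / (18.7 - 8.4) * 100
= 2.7 / 10.3 * 100
= 26.2%

26.2%


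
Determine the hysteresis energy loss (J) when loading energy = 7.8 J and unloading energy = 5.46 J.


Hysteresis loss = loading - unloading
= 7.8 - 5.46
= 2.34 J

2.34 J


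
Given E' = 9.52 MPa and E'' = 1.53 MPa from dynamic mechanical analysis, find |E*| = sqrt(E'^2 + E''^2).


|E*| = sqrt(E'^2 + E''^2)
= sqrt(9.52^2 + 1.53^2)
= sqrt(90.6304 + 2.3409)
= 9.642 MPa

9.642 MPa


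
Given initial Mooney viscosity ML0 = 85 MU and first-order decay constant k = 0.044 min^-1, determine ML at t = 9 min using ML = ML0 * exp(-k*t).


ML = ML0 * exp(-k * t)
ML = 85 * exp(-0.044 * 9)
ML = 85 * 0.6730
ML = 57.21 MU

57.21 MU


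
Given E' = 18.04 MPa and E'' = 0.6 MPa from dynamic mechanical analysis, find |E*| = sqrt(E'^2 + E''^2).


|E*| = sqrt(E'^2 + E''^2)
= sqrt(18.04^2 + 0.6^2)
= sqrt(325.4416 + 0.3600)
= 18.05 MPa

18.05 MPa


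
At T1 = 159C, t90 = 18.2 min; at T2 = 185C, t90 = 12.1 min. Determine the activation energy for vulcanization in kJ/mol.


T1 = 432.15 K, T2 = 458.15 K
1/T1 - 1/T2 = 1.3132e-04
ln(t1/t2) = ln(18.2/12.1) = 0.4082
Ea = 8.314 * 0.4082 / 1.3132e-04 = 25844.5547 J/mol
Ea = 25.84 kJ/mol

25.84 kJ/mol


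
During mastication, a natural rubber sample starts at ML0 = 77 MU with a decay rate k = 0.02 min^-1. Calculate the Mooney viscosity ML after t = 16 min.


ML = ML0 * exp(-k * t)
ML = 77 * exp(-0.02 * 16)
ML = 77 * 0.7261
ML = 55.91 MU

55.91 MU


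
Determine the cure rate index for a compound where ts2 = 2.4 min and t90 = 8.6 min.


CRI = 100 / (t90 - ts2)
= 100 / (8.6 - 2.4)
= 100 / 6.2
= 16.13 min^-1

16.13 min^-1


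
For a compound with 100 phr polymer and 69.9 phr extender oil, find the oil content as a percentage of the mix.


Oil % = oil / (100 + oil) * 100
= 69.9 / (100 + 69.9) * 100
= 69.9 / 169.9 * 100
= 41.14%

41.14%


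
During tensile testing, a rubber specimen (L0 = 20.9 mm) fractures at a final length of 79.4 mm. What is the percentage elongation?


Elongation = (Lf - L0) / L0 * 100
= (79.4 - 20.9) / 20.9 * 100
= 58.5 / 20.9 * 100
= 279.9%

279.9%


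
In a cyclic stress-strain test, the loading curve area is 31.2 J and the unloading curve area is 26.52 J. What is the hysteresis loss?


Hysteresis loss = loading - unloading
= 31.2 - 26.52
= 4.68 J

4.68 J


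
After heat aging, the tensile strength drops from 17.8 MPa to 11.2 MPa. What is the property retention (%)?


Retention = aged / original * 100
= 11.2 / 17.8 * 100
= 62.9%

62.9%


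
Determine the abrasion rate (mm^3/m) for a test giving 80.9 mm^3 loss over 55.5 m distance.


Rate = volume_loss / distance
= 80.9 / 55.5
= 1.458 mm^3/m

1.458 mm^3/m


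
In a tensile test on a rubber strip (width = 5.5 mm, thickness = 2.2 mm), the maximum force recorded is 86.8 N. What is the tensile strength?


Area = width * thickness = 5.5 * 2.2 = 12.1 mm^2
TS = force / area = 86.8 / 12.1 = 7.17 MPa

7.17 MPa


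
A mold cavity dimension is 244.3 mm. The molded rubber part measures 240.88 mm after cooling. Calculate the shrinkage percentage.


Shrinkage = (mold - part) / mold * 100
= (244.3 - 240.88) / 244.3 * 100
= 3.42 / 244.3 * 100
= 1.4%

1.4%


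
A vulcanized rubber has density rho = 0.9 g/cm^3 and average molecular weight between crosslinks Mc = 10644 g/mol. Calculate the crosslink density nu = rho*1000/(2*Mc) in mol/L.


nu = rho * 1000 / (2 * Mc)
nu = 0.9 * 1000 / (2 * 10644)
nu = 900.0 / 21288
nu = 0.0423 mol/L

0.0423 mol/L


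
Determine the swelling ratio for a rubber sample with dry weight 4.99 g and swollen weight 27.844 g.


Q = W_swollen / W_dry
Q = 27.844 / 4.99
Q = 5.58

Q = 5.58


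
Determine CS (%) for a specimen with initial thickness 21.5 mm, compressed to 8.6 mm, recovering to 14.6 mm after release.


CS = (t0 - recovered) / (t0 - ts) * 100
= (21.5 - 14.6) / (21.5 - 8.6) * 100
= 6.9 / 12.9 * 100
= 53.5%

53.5%


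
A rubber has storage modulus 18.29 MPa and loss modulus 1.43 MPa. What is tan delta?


tan delta = E'' / E'
= 1.43 / 18.29
= 0.0782

tan delta = 0.0782


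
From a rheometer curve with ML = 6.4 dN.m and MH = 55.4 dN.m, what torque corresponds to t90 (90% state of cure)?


M90 = ML + 0.9 * (MH - ML)
M90 = 6.4 + 0.9 * (55.4 - 6.4)
M90 = 6.4 + 0.9 * 49.0
M90 = 50.5 dN.m

50.5 dN.m


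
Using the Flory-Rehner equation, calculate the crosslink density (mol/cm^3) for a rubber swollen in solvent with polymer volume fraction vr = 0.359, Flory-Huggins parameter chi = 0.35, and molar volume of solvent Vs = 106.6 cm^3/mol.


ln(1 - vr) = ln(1 - 0.359) = -0.4447
Numerator = -((-0.4447) + 0.359 + 0.35 * 0.359^2) = 0.0406
Denominator = 106.6 * (0.359^(1/3) - 0.359/2) = 56.6280
nu = 0.0406 / 56.6280 = 7.1727e-04 mol/cm^3

7.1727e-04 mol/cm^3
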